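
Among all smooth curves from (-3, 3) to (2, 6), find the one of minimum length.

Arc-length functional: J[y] = ∫ sqrt(1 + (y')^2) dx.
Lagrangian L = sqrt(1 + (y')^2) has no explicit y dependence, so ∂L/∂y = 0 and the Euler-Lagrange equation gives
    d/dx( y' / sqrt(1 + (y')^2) ) = 0  ⇒  y' / sqrt(1 + (y')^2) = const.
Hence y' is constant, so y(x) is affine.
Fitting the endpoints (-3, 3) and (2, 6):
    slope m = (6 − 3) / (2 − (-3)) = 3/5,
    intercept c = 3 − m·(-3) = 24/5.
Extremal: y(x) = (3/5) x + 24/5.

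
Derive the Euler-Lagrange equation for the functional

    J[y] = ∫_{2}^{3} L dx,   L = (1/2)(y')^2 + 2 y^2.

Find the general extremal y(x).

The Lagrangian is L = (1/2)(y')^2 + 2 y^2.
∂L/∂y = 4y.
∂L/∂y' = y'.
The Euler-Lagrange equation d/dx(∂L/∂y') − ∂L/∂y = 0 becomes:
    y'' - 4 y = 0
General solution: y(x) = A e^(2x) + B e^(-2x), where A and B are arbitrary constants fixed by the endpoint conditions.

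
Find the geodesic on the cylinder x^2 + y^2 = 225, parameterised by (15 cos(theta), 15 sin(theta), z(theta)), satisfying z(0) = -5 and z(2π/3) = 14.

Parameterise the cylinder of radius R = 15 as
    r(θ) = (15 cos θ, 15 sin θ, z(θ)).
The arc-length element is
    ds = sqrt(225 + (dz/dθ)^2) dθ,
so the Lagrangian is L = sqrt(225 + z'^2).
L depends on z' only, not on z or θ, so ∂L/∂z = 0 and
    ∂L/∂z' = z' / sqrt(225 + z'^2).
The Euler-Lagrange equation gives
    d/dθ( z' / sqrt(225 + z'^2) ) = 0,
so z' is constant. Integrating once:
    z(θ) = a θ + b,
a helix on the cylinder (a straight line when the cylinder is unrolled). The constants a, b are determined by the endpoint conditions.
With endpoint conditions z(0) = -5 and z(2π/3) = 14: from z(0) = b we get b = -5, and a·2π/3 + -5 = 14 gives a = 57/(2π), so
    z(θ) = (57/(2π)) θ − 5.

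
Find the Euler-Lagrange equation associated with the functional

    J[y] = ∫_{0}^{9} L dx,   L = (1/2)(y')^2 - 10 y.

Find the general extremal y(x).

The Lagrangian is L = (1/2)(y')^2 - 10 y.
∂L/∂y = -10.
∂L/∂y' = y'.
The Euler-Lagrange equation d/dx(∂L/∂y') − ∂L/∂y = 0 becomes:
    y'' + 10 = 0
General solution: y(x) = -5 x^2 + A x + B, where A and B are arbitrary constants fixed by the endpoint conditions.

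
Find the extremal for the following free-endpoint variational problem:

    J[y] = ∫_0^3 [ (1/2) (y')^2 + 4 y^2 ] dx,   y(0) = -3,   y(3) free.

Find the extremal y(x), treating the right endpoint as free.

The Lagrangian L = (1/2) (y')^2 + 4 y^2 gives
    ∂L/∂y = 8 y,   ∂L/∂y' = y'.
Euler-Lagrange: y'' − 8 y = 0.
With k = sqrt(8), the general solution is
    y(x) = A cosh(sqrt(8) x) + B sinh(sqrt(8) x).
Fixed left endpoint y(0) = -3 ⇒ A = -3.
The right endpoint x = 3 is free, so the natural (transversality) condition is ∂L/∂y' |_{x=3} = 0, i.e. y'(3) = 0.
Compute y'(x) = A k sinh(k x) + B k cosh(k x), so
    y'(3) = A k sinh(k·3) + B k cosh(k·3) = 0
    ⇒ B = −A tanh(k·3) = 3 tanh(sqrt(8)·3).
Therefore the extremal is
    y(x) = −3 cosh(sqrt(8) x) + 3 tanh(sqrt(8)·3) sinh(sqrt(8) x).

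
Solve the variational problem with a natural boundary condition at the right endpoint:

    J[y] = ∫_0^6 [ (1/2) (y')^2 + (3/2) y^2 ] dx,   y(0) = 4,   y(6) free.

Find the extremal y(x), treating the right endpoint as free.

The Lagrangian L = (1/2) (y')^2 + (3/2) y^2 gives
    ∂L/∂y = 3 y,   ∂L/∂y' = y'.
Euler-Lagrange: y'' − 3 y = 0.
With k = sqrt(3), the general solution is
    y(x) = A cosh(sqrt(3) x) + B sinh(sqrt(3) x).
Fixed left endpoint y(0) = 4 ⇒ A = 4.
The right endpoint x = 6 is free, so the natural (transversality) condition is ∂L/∂y' |_{x=6} = 0, i.e. y'(6) = 0.
Compute y'(x) = A k sinh(k x) + B k cosh(k x), so
    y'(6) = A k sinh(k·6) + B k cosh(k·6) = 0
    ⇒ B = −A tanh(k·6) = − 4 tanh(sqrt(3)·6).
Therefore the extremal is
    y(x) = 4 cosh(sqrt(3) x) − 4 tanh(sqrt(3)·6) sinh(sqrt(3) x).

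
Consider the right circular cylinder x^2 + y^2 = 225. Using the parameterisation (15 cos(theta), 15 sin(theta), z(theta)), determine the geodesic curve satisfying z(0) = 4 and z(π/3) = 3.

Parameterise the cylinder of radius R = 15 as
    r(θ) = (15 cos θ, 15 sin θ, z(θ)).
The arc-length element is
    ds = sqrt(225 + (dz/dθ)^2) dθ,
so the Lagrangian is L = sqrt(225 + z'^2).
L depends on z' only, not on z or θ, so ∂L/∂z = 0 and
    ∂L/∂z' = z' / sqrt(225 + z'^2).
The Euler-Lagrange equation gives
    d/dθ( z' / sqrt(225 + z'^2) ) = 0,
so z' is constant. Integrating once:
    z(θ) = a θ + b,
a helix on the cylinder (a straight line when the cylinder is unrolled). The constants a, b are determined by the endpoint conditions.
With endpoint conditions z(0) = 4 and z(π/3) = 3: from z(0) = b we get b = 4, and a·π/3 + 4 = 3 gives a = -3/π, so
    z(θ) = (-3/π) θ + 4.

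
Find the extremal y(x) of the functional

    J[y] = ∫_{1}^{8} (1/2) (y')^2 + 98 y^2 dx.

The Lagrangian is L = (1/2) (y')^2 + 98 y^2.
Compute ∂L/∂y = 196y, ∂L/∂y' = y'.
The Euler-Lagrange equation d/dx(∂L/∂y') − ∂L/∂y = 0 reduces to
    y'' − 196 y = 0.
Its general solution is
    y(x) = A e^(14x) + B e^(−14x),
with A, B fixed by the endpoint conditions.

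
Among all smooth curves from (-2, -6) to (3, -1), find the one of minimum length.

Arc-length functional: J[y] = ∫ sqrt(1 + (y')^2) dx.
Lagrangian L = sqrt(1 + (y')^2) has no explicit y dependence, so ∂L/∂y = 0 and the Euler-Lagrange equation gives
    d/dx( y' / sqrt(1 + (y')^2) ) = 0  ⇒  y' / sqrt(1 + (y')^2) = const.
Hence y' is constant, so y(x) is affine.
Fitting the endpoints (-2, -6) and (3, -1):
    slope m = ((-1) − (-6)) / (3 − (-2)) = 1,
    intercept c = (-6) − m·(-2) = -4.
Extremal: y(x) = x - 4.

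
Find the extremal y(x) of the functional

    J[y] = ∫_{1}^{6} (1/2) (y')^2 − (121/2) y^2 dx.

The Lagrangian is L = (1/2) (y')^2 − (121/2) y^2.
Compute ∂L/∂y = -121y, ∂L/∂y' = y'.
The Euler-Lagrange equation d/dx(∂L/∂y') − ∂L/∂y = 0 reduces to
    y'' + 121 y = 0.
Its general solution is
    y(x) = A sin(11x) + B cos(11x),
with A, B fixed by the endpoint conditions.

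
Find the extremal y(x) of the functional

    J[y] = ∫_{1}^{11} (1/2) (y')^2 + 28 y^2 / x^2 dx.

The Lagrangian is L = (1/2) (y')^2 + 28 y^2 / x^2.
Compute ∂L/∂y = 56y/x^2, ∂L/∂y' = y'.
The Euler-Lagrange equation d/dx(∂L/∂y') − ∂L/∂y = 0 reduces to
    y'' − 56/x^2 · y = 0  (x > 0).
Its general solution is
    y(x) = A x^8 + B x^(-7),
with A, B fixed by the endpoint conditions.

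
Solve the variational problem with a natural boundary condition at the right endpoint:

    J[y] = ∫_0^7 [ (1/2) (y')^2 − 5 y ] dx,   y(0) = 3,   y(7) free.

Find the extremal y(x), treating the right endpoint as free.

The Lagrangian L = (1/2) (y')^2 − 5 y gives
    ∂L/∂y = −5,   ∂L/∂y' = y'.
Euler-Lagrange: d/dx(y') − (−5) = 0, i.e. y'' + 5 = 0, so
    y(x) = −(5/2) x^2 + C1 x + C2.
Fixed left endpoint y(0) = 3 ⇒ C2 = 3.
The right endpoint x = 7 is free, so the natural (transversality) condition is ∂L/∂y' |_{x=7} = 0, i.e. y'(7) = 0.
Compute y'(x) = −5 x + C1, so y'(7) = −35 + C1 = 0 ⇒ C1 = 35.
Therefore the extremal is
    y(x) = −(5/2) x^2 + 35 x + 3.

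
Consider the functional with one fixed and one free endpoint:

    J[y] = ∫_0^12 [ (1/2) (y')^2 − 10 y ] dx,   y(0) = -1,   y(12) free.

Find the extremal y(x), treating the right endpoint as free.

The Lagrangian L = (1/2) (y')^2 − 10 y gives
    ∂L/∂y = −10,   ∂L/∂y' = y'.
Euler-Lagrange: d/dx(y') − (−10) = 0, i.e. y'' + 10 = 0, so
    y(x) = −(10/2) x^2 + C1 x + C2.
Fixed left endpoint y(0) = -1 ⇒ C2 = -1.
The right endpoint x = 12 is free, so the natural (transversality) condition is ∂L/∂y' |_{x=12} = 0, i.e. y'(12) = 0.
Compute y'(x) = −10 x + C1, so y'(12) = −120 + C1 = 0 ⇒ C1 = 120.
Therefore the extremal is
    y(x) = −5 x^2 + 120 x − 1.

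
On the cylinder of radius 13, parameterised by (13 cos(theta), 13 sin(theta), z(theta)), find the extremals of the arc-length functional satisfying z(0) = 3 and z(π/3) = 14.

Parameterise the cylinder of radius R = 13 as
    r(θ) = (13 cos θ, 13 sin θ, z(θ)).
The arc-length element is
    ds = sqrt(169 + (dz/dθ)^2) dθ,
so the Lagrangian is L = sqrt(169 + z'^2).
L depends on z' only, not on z or θ, so ∂L/∂z = 0 and
    ∂L/∂z' = z' / sqrt(169 + z'^2).
The Euler-Lagrange equation gives
    d/dθ( z' / sqrt(169 + z'^2) ) = 0,
so z' is constant. Integrating once:
    z(θ) = a θ + b,
a helix on the cylinder (a straight line when the cylinder is unrolled). The constants a, b are determined by the endpoint conditions.
With endpoint conditions z(0) = 3 and z(π/3) = 14: from z(0) = b we get b = 3, and a·π/3 + 3 = 14 gives a = 33/π, so
    z(θ) = (33/π) θ + 3.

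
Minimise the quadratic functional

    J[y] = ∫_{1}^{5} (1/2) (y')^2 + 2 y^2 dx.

The Lagrangian is L = (1/2) (y')^2 + 2 y^2.
Compute ∂L/∂y = 4y, ∂L/∂y' = y'.
The Euler-Lagrange equation d/dx(∂L/∂y') − ∂L/∂y = 0 reduces to
    y'' − 4 y = 0.
Its general solution is
    y(x) = A e^(2x) + B e^(−2x),
with A, B fixed by the endpoint conditions.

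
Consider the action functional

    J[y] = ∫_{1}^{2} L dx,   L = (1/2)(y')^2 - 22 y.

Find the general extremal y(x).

The Lagrangian is L = (1/2)(y')^2 - 22 y.
∂L/∂y = -22.
∂L/∂y' = y'.
The Euler-Lagrange equation d/dx(∂L/∂y') − ∂L/∂y = 0 becomes:
    y'' + 22 = 0
General solution: y(x) = -11 x^2 + A x + B, where A and B are arbitrary constants fixed by the endpoint conditions.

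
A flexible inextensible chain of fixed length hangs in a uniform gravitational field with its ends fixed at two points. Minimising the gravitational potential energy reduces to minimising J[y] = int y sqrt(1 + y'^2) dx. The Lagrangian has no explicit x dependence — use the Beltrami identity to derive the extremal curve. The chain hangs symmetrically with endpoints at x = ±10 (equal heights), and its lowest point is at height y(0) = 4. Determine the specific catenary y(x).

The Lagrangian L(y, y') = y sqrt(1 + y'^2) has no explicit x dependence, so the Beltrami identity applies:
    L − y' ∂L/∂y' = C.
Compute ∂L/∂y' = y · y' / sqrt(1 + y'^2). Then
    L − y' ∂L/∂y'
    = y sqrt(1 + y'^2) − y · y'^2 / sqrt(1 + y'^2)
    = y (1 + y'^2 − y'^2) / sqrt(1 + y'^2)
    = y / sqrt(1 + y'^2) = C.
Squaring gives y^2 = C^2 (1 + y'^2), i.e.
    y'^2 = y^2 / C^2 − 1.
Separating variables,
    dy / sqrt(y^2 − C^2) = dx / C,
and integrating gives arccosh(y / C) = (x − a)/C, so
    y(x) = C cosh((x − a)/C),
the catenary. The constants C and a are fixed by the two endpoint conditions (and, for the hanging-chain problem, the length constraint selects C).
Now fit the given data. The endpoints x = ±10 are symmetric at equal height, so the catenary is even about its minimum: a = 0 and y(x) = C cosh(x/C). The lowest point is y(0) = C cosh(0) = C, and we are told y(0) = 4, so C = 4. Therefore
    y(x) = 4 cosh(x/4),
and at the endpoints
    y(±10) = 4 cosh(10/4).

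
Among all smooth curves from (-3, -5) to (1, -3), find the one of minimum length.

Arc-length functional: J[y] = ∫ sqrt(1 + (y')^2) dx.
Lagrangian L = sqrt(1 + (y')^2) has no explicit y dependence, so ∂L/∂y = 0 and the Euler-Lagrange equation gives
    d/dx( y' / sqrt(1 + (y')^2) ) = 0  ⇒  y' / sqrt(1 + (y')^2) = const.
Hence y' is constant, so y(x) is affine.
Fitting the endpoints (-3, -5) and (1, -3):
    slope m = ((-3) − (-5)) / (1 − (-3)) = 1/2,
    intercept c = (-5) − m·(-3) = -7/2.
Extremal: y(x) = (1/2) x - 7/2.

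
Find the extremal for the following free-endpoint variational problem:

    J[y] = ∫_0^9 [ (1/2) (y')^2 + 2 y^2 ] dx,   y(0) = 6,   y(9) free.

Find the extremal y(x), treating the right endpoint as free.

The Lagrangian L = (1/2) (y')^2 + 2 y^2 gives
    ∂L/∂y = 4 y,   ∂L/∂y' = y'.
Euler-Lagrange: y'' − 4 y = 0.
With k = 2, the general solution is
    y(x) = A cosh(2 x) + B sinh(2 x).
Fixed left endpoint y(0) = 6 ⇒ A = 6.
The right endpoint x = 9 is free, so the natural (transversality) condition is ∂L/∂y' |_{x=9} = 0, i.e. y'(9) = 0.
Compute y'(x) = A k sinh(k x) + B k cosh(k x), so
    y'(9) = A k sinh(k·9) + B k cosh(k·9) = 0
    ⇒ B = −A tanh(k·9) = − 6 tanh(2·9).
Therefore the extremal is
    y(x) = 6 cosh(2 x) − 6 tanh(2·9) sinh(2 x).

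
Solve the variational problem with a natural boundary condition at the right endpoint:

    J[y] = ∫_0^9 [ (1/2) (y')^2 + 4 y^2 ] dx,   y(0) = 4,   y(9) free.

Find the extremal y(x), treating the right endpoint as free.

The Lagrangian L = (1/2) (y')^2 + 4 y^2 gives
    ∂L/∂y = 8 y,   ∂L/∂y' = y'.
Euler-Lagrange: y'' − 8 y = 0.
With k = sqrt(8), the general solution is
    y(x) = A cosh(sqrt(8) x) + B sinh(sqrt(8) x).
Fixed left endpoint y(0) = 4 ⇒ A = 4.
The right endpoint x = 9 is free, so the natural (transversality) condition is ∂L/∂y' |_{x=9} = 0, i.e. y'(9) = 0.
Compute y'(x) = A k sinh(k x) + B k cosh(k x), so
    y'(9) = A k sinh(k·9) + B k cosh(k·9) = 0
    ⇒ B = −A tanh(k·9) = − 4 tanh(sqrt(8)·9).
Therefore the extremal is
    y(x) = 4 cosh(sqrt(8) x) − 4 tanh(sqrt(8)·9) sinh(sqrt(8) x).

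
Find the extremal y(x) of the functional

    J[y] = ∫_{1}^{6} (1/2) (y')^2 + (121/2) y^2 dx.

The Lagrangian is L = (1/2) (y')^2 + (121/2) y^2.
Compute ∂L/∂y = 121y, ∂L/∂y' = y'.
The Euler-Lagrange equation d/dx(∂L/∂y') − ∂L/∂y = 0 reduces to
    y'' − 121 y = 0.
Its general solution is
    y(x) = A e^(11x) + B e^(−11x),
with A, B fixed by the endpoint conditions.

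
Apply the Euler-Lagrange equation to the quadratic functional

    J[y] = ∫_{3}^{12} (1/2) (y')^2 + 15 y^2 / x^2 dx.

The Lagrangian is L = (1/2) (y')^2 + 15 y^2 / x^2.
Compute ∂L/∂y = 30y/x^2, ∂L/∂y' = y'.
The Euler-Lagrange equation d/dx(∂L/∂y') − ∂L/∂y = 0 reduces to
    y'' − 30/x^2 · y = 0  (x > 0).
Its general solution is
    y(x) = A x^6 + B x^(-5),
with A, B fixed by the endpoint conditions.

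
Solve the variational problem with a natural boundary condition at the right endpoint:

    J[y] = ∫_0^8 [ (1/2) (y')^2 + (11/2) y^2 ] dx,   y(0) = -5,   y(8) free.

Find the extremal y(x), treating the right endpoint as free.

The Lagrangian L = (1/2) (y')^2 + (11/2) y^2 gives
    ∂L/∂y = 11 y,   ∂L/∂y' = y'.
Euler-Lagrange: y'' − 11 y = 0.
With k = sqrt(11), the general solution is
    y(x) = A cosh(sqrt(11) x) + B sinh(sqrt(11) x).
Fixed left endpoint y(0) = -5 ⇒ A = -5.
The right endpoint x = 8 is free, so the natural (transversality) condition is ∂L/∂y' |_{x=8} = 0, i.e. y'(8) = 0.
Compute y'(x) = A k sinh(k x) + B k cosh(k x), so
    y'(8) = A k sinh(k·8) + B k cosh(k·8) = 0
    ⇒ B = −A tanh(k·8) = 5 tanh(sqrt(11)·8).
Therefore the extremal is
    y(x) = −5 cosh(sqrt(11) x) + 5 tanh(sqrt(11)·8) sinh(sqrt(11) x).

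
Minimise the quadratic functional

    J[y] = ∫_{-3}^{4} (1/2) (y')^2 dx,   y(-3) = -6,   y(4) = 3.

The Lagrangian is L = (1/2) (y')^2.
Compute ∂L/∂y = 0, ∂L/∂y' = y'.
The Euler-Lagrange equation d/dx(∂L/∂y') − ∂L/∂y = 0 reduces to
    y'' = 0.
Its general solution is
    y(x) = A x + B,
with A, B fixed by the endpoint conditions.
Applying the endpoint conditions y(-3) = -6 and y(4) = 3: solve A·-3 + B = -6 and A·4 + B = 3. Subtracting gives A(4 − -3) = 3 − -6, so A = 9/7, and B = -6 − A·-3 = -15/7. Therefore
    y(x) = (9/7) x - 15/7.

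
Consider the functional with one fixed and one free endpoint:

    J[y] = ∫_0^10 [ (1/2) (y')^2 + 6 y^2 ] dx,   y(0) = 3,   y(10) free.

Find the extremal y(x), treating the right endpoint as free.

The Lagrangian L = (1/2) (y')^2 + 6 y^2 gives
    ∂L/∂y = 12 y,   ∂L/∂y' = y'.
Euler-Lagrange: y'' − 12 y = 0.
With k = sqrt(12), the general solution is
    y(x) = A cosh(sqrt(12) x) + B sinh(sqrt(12) x).
Fixed left endpoint y(0) = 3 ⇒ A = 3.
The right endpoint x = 10 is free, so the natural (transversality) condition is ∂L/∂y' |_{x=10} = 0, i.e. y'(10) = 0.
Compute y'(x) = A k sinh(k x) + B k cosh(k x), so
    y'(10) = A k sinh(k·10) + B k cosh(k·10) = 0
    ⇒ B = −A tanh(k·10) = − 3 tanh(sqrt(12)·10).
Therefore the extremal is
    y(x) = 3 cosh(sqrt(12) x) − 3 tanh(sqrt(12)·10) sinh(sqrt(12) x).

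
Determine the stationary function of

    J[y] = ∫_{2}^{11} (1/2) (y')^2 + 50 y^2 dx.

The Lagrangian is L = (1/2) (y')^2 + 50 y^2.
Compute ∂L/∂y = 100y, ∂L/∂y' = y'.
The Euler-Lagrange equation d/dx(∂L/∂y') − ∂L/∂y = 0 reduces to
    y'' − 100 y = 0.
Its general solution is
    y(x) = A e^(10x) + B e^(−10x),
with A, B fixed by the endpoint conditions.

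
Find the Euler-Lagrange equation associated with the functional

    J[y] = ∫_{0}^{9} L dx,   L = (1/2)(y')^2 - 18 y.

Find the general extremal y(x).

The Lagrangian is L = (1/2)(y')^2 - 18 y.
∂L/∂y = -18.
∂L/∂y' = y'.
The Euler-Lagrange equation d/dx(∂L/∂y') − ∂L/∂y = 0 becomes:
    y'' + 18 = 0
General solution: y(x) = -9 x^2 + A x + B, where A and B are arbitrary constants fixed by the endpoint conditions.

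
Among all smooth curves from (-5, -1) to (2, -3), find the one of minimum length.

Arc-length functional: J[y] = ∫ sqrt(1 + (y')^2) dx.
Lagrangian L = sqrt(1 + (y')^2) has no explicit y dependence, so ∂L/∂y = 0 and the Euler-Lagrange equation gives
    d/dx( y' / sqrt(1 + (y')^2) ) = 0  ⇒  y' / sqrt(1 + (y')^2) = const.
Hence y' is constant, so y(x) is affine.
Fitting the endpoints (-5, -1) and (2, -3):
    slope m = ((-3) − (-1)) / (2 − (-5)) = -2/7,
    intercept c = (-1) − m·(-5) = -17/7.
Extremal: y(x) = (-2/7) x - 17/7.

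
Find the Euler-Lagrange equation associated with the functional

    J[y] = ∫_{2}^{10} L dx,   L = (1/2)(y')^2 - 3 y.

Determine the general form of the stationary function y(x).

The Lagrangian is L = (1/2)(y')^2 - 3 y.
∂L/∂y = -3.
∂L/∂y' = y'.
The Euler-Lagrange equation d/dx(∂L/∂y') − ∂L/∂y = 0 becomes:
    y'' + 3 = 0
General solution: y(x) = -(3/2) x^2 + A x + B, where A and B are arbitrary constants fixed by the endpoint conditions.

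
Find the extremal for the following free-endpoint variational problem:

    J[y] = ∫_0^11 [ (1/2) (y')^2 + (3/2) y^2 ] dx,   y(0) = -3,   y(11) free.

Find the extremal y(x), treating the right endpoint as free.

The Lagrangian L = (1/2) (y')^2 + (3/2) y^2 gives
    ∂L/∂y = 3 y,   ∂L/∂y' = y'.
Euler-Lagrange: y'' − 3 y = 0.
With k = sqrt(3), the general solution is
    y(x) = A cosh(sqrt(3) x) + B sinh(sqrt(3) x).
Fixed left endpoint y(0) = -3 ⇒ A = -3.
The right endpoint x = 11 is free, so the natural (transversality) condition is ∂L/∂y' |_{x=11} = 0, i.e. y'(11) = 0.
Compute y'(x) = A k sinh(k x) + B k cosh(k x), so
    y'(11) = A k sinh(k·11) + B k cosh(k·11) = 0
    ⇒ B = −A tanh(k·11) = 3 tanh(sqrt(3)·11).
Therefore the extremal is
    y(x) = −3 cosh(sqrt(3) x) + 3 tanh(sqrt(3)·11) sinh(sqrt(3) x).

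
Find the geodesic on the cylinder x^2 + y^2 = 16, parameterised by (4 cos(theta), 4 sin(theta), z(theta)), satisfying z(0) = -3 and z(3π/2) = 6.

Parameterise the cylinder of radius R = 4 as
    r(θ) = (4 cos θ, 4 sin θ, z(θ)).
The arc-length element is
    ds = sqrt(16 + (dz/dθ)^2) dθ,
so the Lagrangian is L = sqrt(16 + z'^2).
L depends on z' only, not on z or θ, so ∂L/∂z = 0 and
    ∂L/∂z' = z' / sqrt(16 + z'^2).
The Euler-Lagrange equation gives
    d/dθ( z' / sqrt(16 + z'^2) ) = 0,
so z' is constant. Integrating once:
    z(θ) = a θ + b,
a helix on the cylinder (a straight line when the cylinder is unrolled). The constants a, b are determined by the endpoint conditions.
With endpoint conditions z(0) = -3 and z(3π/2) = 6: from z(0) = b we get b = -3, and a·3π/2 + -3 = 6 gives a = 6/π, so
    z(θ) = (6/π) θ − 3.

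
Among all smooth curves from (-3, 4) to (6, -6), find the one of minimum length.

Arc-length functional: J[y] = ∫ sqrt(1 + (y')^2) dx.
Lagrangian L = sqrt(1 + (y')^2) has no explicit y dependence, so ∂L/∂y = 0 and the Euler-Lagrange equation gives
    d/dx( y' / sqrt(1 + (y')^2) ) = 0  ⇒  y' / sqrt(1 + (y')^2) = const.
Hence y' is constant, so y(x) is affine.
Fitting the endpoints (-3, 4) and (6, -6):
    slope m = ((-6) − 4) / (6 − (-3)) = -10/9,
    intercept c = 4 − m·(-3) = 2/3.
Extremal: y(x) = (-10/9) x + 2/3.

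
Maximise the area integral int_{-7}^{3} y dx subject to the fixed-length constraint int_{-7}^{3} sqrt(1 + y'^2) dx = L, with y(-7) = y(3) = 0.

Set up the augmented Lagrangian using a multiplier λ for the length constraint:
    F(y, y') = y − λ sqrt(1 + y'^2).
F has no explicit x dependence, so the Beltrami identity yields a first integral
    F − y' ∂F/∂y' = C.
Compute ∂F/∂y' = −λ y' / sqrt(1 + y'^2). Then
    y − λ sqrt(1 + y'^2) + λ y'^2 / sqrt(1 + y'^2) = C
    ⇒  y − λ / sqrt(1 + y'^2) = C.
Solving for y' and integrating gives
    (x − a)^2 + (y − b)^2 = λ^2,
a circular arc of radius λ. The constants a, b are determined by the endpoint conditions y(-7) = y(3) = 0, and λ is fixed implicitly by the length constraint
    ∫_{-7}^{3} sqrt(1 + y'^2) dx = L.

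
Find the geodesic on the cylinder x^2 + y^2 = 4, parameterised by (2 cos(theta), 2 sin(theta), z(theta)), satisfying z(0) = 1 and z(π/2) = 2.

Parameterise the cylinder of radius R = 2 as
    r(θ) = (2 cos θ, 2 sin θ, z(θ)).
The arc-length element is
    ds = sqrt(4 + (dz/dθ)^2) dθ,
so the Lagrangian is L = sqrt(4 + z'^2).
L depends on z' only, not on z or θ, so ∂L/∂z = 0 and
    ∂L/∂z' = z' / sqrt(4 + z'^2).
The Euler-Lagrange equation gives
    d/dθ( z' / sqrt(4 + z'^2) ) = 0,
so z' is constant. Integrating once:
    z(θ) = a θ + b,
a helix on the cylinder (a straight line when the cylinder is unrolled). The constants a, b are determined by the endpoint conditions.
With endpoint conditions z(0) = 1 and z(π/2) = 2: from z(0) = b we get b = 1, and a·π/2 + 1 = 2 gives a = 2/π, so
    z(θ) = (2/π) θ + 1.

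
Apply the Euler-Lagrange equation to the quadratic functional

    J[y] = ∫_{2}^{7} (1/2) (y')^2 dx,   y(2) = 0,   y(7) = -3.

The Lagrangian is L = (1/2) (y')^2.
Compute ∂L/∂y = 0, ∂L/∂y' = y'.
The Euler-Lagrange equation d/dx(∂L/∂y') − ∂L/∂y = 0 reduces to
    y'' = 0.
Its general solution is
    y(x) = A x + B,
with A, B fixed by the endpoint conditions.
Applying the endpoint conditions y(2) = 0 and y(7) = -3: solve A·2 + B = 0 and A·7 + B = -3. Subtracting gives A(7 − 2) = -3 − 0, so A = -3/5, and B = 0 − A·2 = 6/5. Therefore
    y(x) = (-3/5) x + 6/5.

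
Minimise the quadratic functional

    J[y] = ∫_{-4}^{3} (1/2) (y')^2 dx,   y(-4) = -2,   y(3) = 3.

The Lagrangian is L = (1/2) (y')^2.
Compute ∂L/∂y = 0, ∂L/∂y' = y'.
The Euler-Lagrange equation d/dx(∂L/∂y') − ∂L/∂y = 0 reduces to
    y'' = 0.
Its general solution is
    y(x) = A x + B,
with A, B fixed by the endpoint conditions.
Applying the endpoint conditions y(-4) = -2 and y(3) = 3: solve A·-4 + B = -2 and A·3 + B = 3. Subtracting gives A(3 − -4) = 3 − -2, so A = 5/7, and B = -2 − A·-4 = 6/7. Therefore
    y(x) = (5/7) x + 6/7.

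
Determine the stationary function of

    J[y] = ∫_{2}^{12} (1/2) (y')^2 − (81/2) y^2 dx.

The Lagrangian is L = (1/2) (y')^2 − (81/2) y^2.
Compute ∂L/∂y = -81y, ∂L/∂y' = y'.
The Euler-Lagrange equation d/dx(∂L/∂y') − ∂L/∂y = 0 reduces to
    y'' + 81 y = 0.
Its general solution is
    y(x) = A sin(9x) + B cos(9x),
with A, B fixed by the endpoint conditions.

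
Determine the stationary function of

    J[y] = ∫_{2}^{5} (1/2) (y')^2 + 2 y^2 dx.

The Lagrangian is L = (1/2) (y')^2 + 2 y^2.
Compute ∂L/∂y = 4y, ∂L/∂y' = y'.
The Euler-Lagrange equation d/dx(∂L/∂y') − ∂L/∂y = 0 reduces to
    y'' − 4 y = 0.
Its general solution is
    y(x) = A e^(2x) + B e^(−2x),
with A, B fixed by the endpoint conditions.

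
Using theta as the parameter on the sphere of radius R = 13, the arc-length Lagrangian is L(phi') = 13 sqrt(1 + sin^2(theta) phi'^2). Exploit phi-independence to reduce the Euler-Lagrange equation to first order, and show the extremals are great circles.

On the sphere of radius R = 13 with spherical coordinates (θ, φ), the induced metric is
    ds^2 = 169(dθ^2 + sin^2(θ) dφ^2).
Parameterise by θ; the arc-length functional is
    J[φ] = ∫ 13 sqrt(1 + sin^2(θ) (dφ/dθ)^2) dθ,
so L = 13 sqrt(1 + sin^2(θ) φ'^2). Compute
    ∂L/∂φ = 0  (L has no explicit φ dependence),
    ∂L/∂φ' = 13 sin^2(θ) φ' / sqrt(1 + sin^2(θ) φ'^2).
Since ∂L/∂φ = 0, the Euler-Lagrange equation
    d/dθ(∂L/∂φ') − ∂L/∂φ = 0
reduces to d/dθ(∂L/∂φ') = 0, i.e. the momentum conjugate to φ is conserved:
    13 sin^2(θ) φ' / sqrt(1 + sin^2(θ) φ'^2) = C.
The overall factor of 13 is constant, so dividing through gives Clairaut's relation sin^2(θ) φ' / sqrt(1 + sin^2(θ) φ'^2) = C' (with C' = C/13). Solving for φ' and integrating gives the great-circle family
    cot(θ) = A cos(φ − φ_0),
i.e. the intersection of the sphere with a plane through the origin. The two constants A and φ_0 (equivalently C and one phase) are fixed by the two endpoint conditions.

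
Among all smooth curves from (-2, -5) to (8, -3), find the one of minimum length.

Arc-length functional: J[y] = ∫ sqrt(1 + (y')^2) dx.
Lagrangian L = sqrt(1 + (y')^2) has no explicit y dependence, so ∂L/∂y = 0 and the Euler-Lagrange equation gives
    d/dx( y' / sqrt(1 + (y')^2) ) = 0  ⇒  y' / sqrt(1 + (y')^2) = const.
Hence y' is constant, so y(x) is affine.
Fitting the endpoints (-2, -5) and (8, -3):
    slope m = ((-3) − (-5)) / (8 − (-2)) = 1/5,
    intercept c = (-5) − m·(-2) = -23/5.
Extremal: y(x) = (1/5) x - 23/5.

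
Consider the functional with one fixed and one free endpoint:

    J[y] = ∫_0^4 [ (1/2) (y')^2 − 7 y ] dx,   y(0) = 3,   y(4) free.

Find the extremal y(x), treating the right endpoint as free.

The Lagrangian L = (1/2) (y')^2 − 7 y gives
    ∂L/∂y = −7,   ∂L/∂y' = y'.
Euler-Lagrange: d/dx(y') − (−7) = 0, i.e. y'' + 7 = 0, so
    y(x) = −(7/2) x^2 + C1 x + C2.
Fixed left endpoint y(0) = 3 ⇒ C2 = 3.
The right endpoint x = 4 is free, so the natural (transversality) condition is ∂L/∂y' |_{x=4} = 0, i.e. y'(4) = 0.
Compute y'(x) = −7 x + C1, so y'(4) = −28 + C1 = 0 ⇒ C1 = 28.
Therefore the extremal is
    y(x) = −(7/2) x^2 + 28 x + 3.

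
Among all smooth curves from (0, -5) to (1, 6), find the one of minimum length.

Arc-length functional: J[y] = ∫ sqrt(1 + (y')^2) dx.
Lagrangian L = sqrt(1 + (y')^2) has no explicit y dependence, so ∂L/∂y = 0 and the Euler-Lagrange equation gives
    d/dx( y' / sqrt(1 + (y')^2) ) = 0  ⇒  y' / sqrt(1 + (y')^2) = const.
Hence y' is constant, so y(x) is affine.
Fitting the endpoints (0, -5) and (1, 6):
    slope m = (6 − (-5)) / (1 − 0) = 11,
    intercept c = (-5) − m·0 = -5.
Extremal: y(x) = 11 x - 5.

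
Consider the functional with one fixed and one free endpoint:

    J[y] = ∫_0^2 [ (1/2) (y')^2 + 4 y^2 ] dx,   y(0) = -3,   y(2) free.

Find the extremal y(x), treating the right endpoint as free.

The Lagrangian L = (1/2) (y')^2 + 4 y^2 gives
    ∂L/∂y = 8 y,   ∂L/∂y' = y'.
Euler-Lagrange: y'' − 8 y = 0.
With k = sqrt(8), the general solution is
    y(x) = A cosh(sqrt(8) x) + B sinh(sqrt(8) x).
Fixed left endpoint y(0) = -3 ⇒ A = -3.
The right endpoint x = 2 is free, so the natural (transversality) condition is ∂L/∂y' |_{x=2} = 0, i.e. y'(2) = 0.
Compute y'(x) = A k sinh(k x) + B k cosh(k x), so
    y'(2) = A k sinh(k·2) + B k cosh(k·2) = 0
    ⇒ B = −A tanh(k·2) = 3 tanh(sqrt(8)·2).
Therefore the extremal is
    y(x) = −3 cosh(sqrt(8) x) + 3 tanh(sqrt(8)·2) sinh(sqrt(8) x).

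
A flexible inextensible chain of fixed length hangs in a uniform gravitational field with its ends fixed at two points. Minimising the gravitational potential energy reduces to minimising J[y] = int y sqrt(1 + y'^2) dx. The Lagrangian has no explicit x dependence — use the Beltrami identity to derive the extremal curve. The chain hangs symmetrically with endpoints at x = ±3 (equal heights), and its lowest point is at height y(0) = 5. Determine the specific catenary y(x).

The Lagrangian L(y, y') = y sqrt(1 + y'^2) has no explicit x dependence, so the Beltrami identity applies:
    L − y' ∂L/∂y' = C.
Compute ∂L/∂y' = y · y' / sqrt(1 + y'^2). Then
    L − y' ∂L/∂y'
    = y sqrt(1 + y'^2) − y · y'^2 / sqrt(1 + y'^2)
    = y (1 + y'^2 − y'^2) / sqrt(1 + y'^2)
    = y / sqrt(1 + y'^2) = C.
Squaring gives y^2 = C^2 (1 + y'^2), i.e.
    y'^2 = y^2 / C^2 − 1.
Separating variables,
    dy / sqrt(y^2 − C^2) = dx / C,
and integrating gives arccosh(y / C) = (x − a)/C, so
    y(x) = C cosh((x − a)/C),
the catenary. The constants C and a are fixed by the two endpoint conditions (and, for the hanging-chain problem, the length constraint selects C).
Now fit the given data. The endpoints x = ±3 are symmetric at equal height, so the catenary is even about its minimum: a = 0 and y(x) = C cosh(x/C). The lowest point is y(0) = C cosh(0) = C, and we are told y(0) = 5, so C = 5. Therefore
    y(x) = 5 cosh(x/5),
and at the endpoints
    y(±3) = 5 cosh(3/5).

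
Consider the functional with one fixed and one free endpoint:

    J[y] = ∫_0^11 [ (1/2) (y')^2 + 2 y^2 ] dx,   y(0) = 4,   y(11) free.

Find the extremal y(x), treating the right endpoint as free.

The Lagrangian L = (1/2) (y')^2 + 2 y^2 gives
    ∂L/∂y = 4 y,   ∂L/∂y' = y'.
Euler-Lagrange: y'' − 4 y = 0.
With k = 2, the general solution is
    y(x) = A cosh(2 x) + B sinh(2 x).
Fixed left endpoint y(0) = 4 ⇒ A = 4.
The right endpoint x = 11 is free, so the natural (transversality) condition is ∂L/∂y' |_{x=11} = 0, i.e. y'(11) = 0.
Compute y'(x) = A k sinh(k x) + B k cosh(k x), so
    y'(11) = A k sinh(k·11) + B k cosh(k·11) = 0
    ⇒ B = −A tanh(k·11) = − 4 tanh(2·11).
Therefore the extremal is
    y(x) = 4 cosh(2 x) − 4 tanh(2·11) sinh(2 x).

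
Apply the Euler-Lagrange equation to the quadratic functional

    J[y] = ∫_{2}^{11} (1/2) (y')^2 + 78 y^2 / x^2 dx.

The Lagrangian is L = (1/2) (y')^2 + 78 y^2 / x^2.
Compute ∂L/∂y = 156y/x^2, ∂L/∂y' = y'.
The Euler-Lagrange equation d/dx(∂L/∂y') − ∂L/∂y = 0 reduces to
    y'' − 156/x^2 · y = 0  (x > 0).
Its general solution is
    y(x) = A x^13 + B x^(-12),
with A, B fixed by the endpoint conditions.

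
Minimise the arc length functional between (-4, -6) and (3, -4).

Arc-length functional: J[y] = ∫ sqrt(1 + (y')^2) dx.
Lagrangian L = sqrt(1 + (y')^2) has no explicit y dependence, so ∂L/∂y = 0 and the Euler-Lagrange equation gives
    d/dx( y' / sqrt(1 + (y')^2) ) = 0  ⇒  y' / sqrt(1 + (y')^2) = const.
Hence y' is constant, so y(x) is affine.
Fitting the endpoints (-4, -6) and (3, -4):
    slope m = ((-4) − (-6)) / (3 − (-4)) = 2/7,
    intercept c = (-6) − m·(-4) = -34/7.
Extremal: y(x) = (2/7) x - 34/7.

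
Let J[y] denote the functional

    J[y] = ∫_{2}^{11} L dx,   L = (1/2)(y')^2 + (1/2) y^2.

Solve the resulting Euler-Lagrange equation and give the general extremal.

The Lagrangian is L = (1/2)(y')^2 + (1/2) y^2.
∂L/∂y = y.
∂L/∂y' = y'.
The Euler-Lagrange equation d/dx(∂L/∂y') − ∂L/∂y = 0 becomes:
    y'' - y = 0
General solution: y(x) = A e^x + B e^(-x), where A and B are arbitrary constants fixed by the endpoint conditions.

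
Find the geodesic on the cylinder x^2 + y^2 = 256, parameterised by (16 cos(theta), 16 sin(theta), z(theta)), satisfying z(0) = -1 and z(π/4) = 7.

Parameterise the cylinder of radius R = 16 as
    r(θ) = (16 cos θ, 16 sin θ, z(θ)).
The arc-length element is
    ds = sqrt(256 + (dz/dθ)^2) dθ,
so the Lagrangian is L = sqrt(256 + z'^2).
L depends on z' only, not on z or θ, so ∂L/∂z = 0 and
    ∂L/∂z' = z' / sqrt(256 + z'^2).
The Euler-Lagrange equation gives
    d/dθ( z' / sqrt(256 + z'^2) ) = 0,
so z' is constant. Integrating once:
    z(θ) = a θ + b,
a helix on the cylinder (a straight line when the cylinder is unrolled). The constants a, b are determined by the endpoint conditions.
With endpoint conditions z(0) = -1 and z(π/4) = 7: from z(0) = b we get b = -1, and a·π/4 + -1 = 7 gives a = 32/π, so
    z(θ) = (32/π) θ − 1.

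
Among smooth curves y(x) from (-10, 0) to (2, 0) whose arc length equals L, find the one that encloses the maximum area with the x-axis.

Set up the augmented Lagrangian using a multiplier λ for the length constraint:
    F(y, y') = y − λ sqrt(1 + y'^2).
F has no explicit x dependence, so the Beltrami identity yields a first integral
    F − y' ∂F/∂y' = C.
Compute ∂F/∂y' = −λ y' / sqrt(1 + y'^2). Then
    y − λ sqrt(1 + y'^2) + λ y'^2 / sqrt(1 + y'^2) = C
    ⇒  y − λ / sqrt(1 + y'^2) = C.
Solving for y' and integrating gives
    (x − a)^2 + (y − b)^2 = λ^2,
a circular arc of radius λ. The constants a, b are determined by the endpoint conditions y(-10) = y(2) = 0, and λ is fixed implicitly by the length constraint
    ∫_{-10}^{2} sqrt(1 + y'^2) dx = L.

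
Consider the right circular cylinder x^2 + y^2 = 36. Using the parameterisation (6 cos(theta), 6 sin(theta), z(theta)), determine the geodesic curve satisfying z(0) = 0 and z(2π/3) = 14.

Parameterise the cylinder of radius R = 6 as
    r(θ) = (6 cos θ, 6 sin θ, z(θ)).
The arc-length element is
    ds = sqrt(36 + (dz/dθ)^2) dθ,
so the Lagrangian is L = sqrt(36 + z'^2).
L depends on z' only, not on z or θ, so ∂L/∂z = 0 and
    ∂L/∂z' = z' / sqrt(36 + z'^2).
The Euler-Lagrange equation gives
    d/dθ( z' / sqrt(36 + z'^2) ) = 0,
so z' is constant. Integrating once:
    z(θ) = a θ + b,
a helix on the cylinder (a straight line when the cylinder is unrolled). The constants a, b are determined by the endpoint conditions.
With endpoint conditions z(0) = 0 and z(2π/3) = 14: from z(0) = b we get b = 0, and a·2π/3 + 0 = 14 gives a = 21/π, so
    z(θ) = (21/π) θ.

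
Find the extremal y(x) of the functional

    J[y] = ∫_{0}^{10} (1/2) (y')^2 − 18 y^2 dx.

The Lagrangian is L = (1/2) (y')^2 − 18 y^2.
Compute ∂L/∂y = -36y, ∂L/∂y' = y'.
The Euler-Lagrange equation d/dx(∂L/∂y') − ∂L/∂y = 0 reduces to
    y'' + 36 y = 0.
Its general solution is
    y(x) = A sin(6x) + B cos(6x),
with A, B fixed by the endpoint conditions.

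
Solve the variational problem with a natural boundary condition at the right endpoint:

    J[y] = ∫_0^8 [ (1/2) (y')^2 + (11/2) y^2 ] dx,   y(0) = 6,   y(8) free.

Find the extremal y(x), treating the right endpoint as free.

The Lagrangian L = (1/2) (y')^2 + (11/2) y^2 gives
    ∂L/∂y = 11 y,   ∂L/∂y' = y'.
Euler-Lagrange: y'' − 11 y = 0.
With k = sqrt(11), the general solution is
    y(x) = A cosh(sqrt(11) x) + B sinh(sqrt(11) x).
Fixed left endpoint y(0) = 6 ⇒ A = 6.
The right endpoint x = 8 is free, so the natural (transversality) condition is ∂L/∂y' |_{x=8} = 0, i.e. y'(8) = 0.
Compute y'(x) = A k sinh(k x) + B k cosh(k x), so
    y'(8) = A k sinh(k·8) + B k cosh(k·8) = 0
    ⇒ B = −A tanh(k·8) = − 6 tanh(sqrt(11)·8).
Therefore the extremal is
    y(x) = 6 cosh(sqrt(11) x) − 6 tanh(sqrt(11)·8) sinh(sqrt(11) x).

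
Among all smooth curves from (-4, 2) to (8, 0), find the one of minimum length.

Arc-length functional: J[y] = ∫ sqrt(1 + (y')^2) dx.
Lagrangian L = sqrt(1 + (y')^2) has no explicit y dependence, so ∂L/∂y = 0 and the Euler-Lagrange equation gives
    d/dx( y' / sqrt(1 + (y')^2) ) = 0  ⇒  y' / sqrt(1 + (y')^2) = const.
Hence y' is constant, so y(x) is affine.
Fitting the endpoints (-4, 2) and (8, 0):
    slope m = (0 − 2) / (8 − (-4)) = -1/6,
    intercept c = 2 − m·(-4) = 4/3.
Extremal: y(x) = (-1/6) x + 4/3.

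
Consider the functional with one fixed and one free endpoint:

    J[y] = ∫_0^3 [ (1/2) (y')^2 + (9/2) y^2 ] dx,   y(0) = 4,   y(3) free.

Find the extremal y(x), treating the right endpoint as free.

The Lagrangian L = (1/2) (y')^2 + (9/2) y^2 gives
    ∂L/∂y = 9 y,   ∂L/∂y' = y'.
Euler-Lagrange: y'' − 9 y = 0.
With k = 3, the general solution is
    y(x) = A cosh(3 x) + B sinh(3 x).
Fixed left endpoint y(0) = 4 ⇒ A = 4.
The right endpoint x = 3 is free, so the natural (transversality) condition is ∂L/∂y' |_{x=3} = 0, i.e. y'(3) = 0.
Compute y'(x) = A k sinh(k x) + B k cosh(k x), so
    y'(3) = A k sinh(k·3) + B k cosh(k·3) = 0
    ⇒ B = −A tanh(k·3) = − 4 tanh(3·3).
Therefore the extremal is
    y(x) = 4 cosh(3 x) − 4 tanh(3·3) sinh(3 x).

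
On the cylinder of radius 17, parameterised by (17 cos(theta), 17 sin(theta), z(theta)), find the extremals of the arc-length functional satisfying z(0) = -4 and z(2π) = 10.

Parameterise the cylinder of radius R = 17 as
    r(θ) = (17 cos θ, 17 sin θ, z(θ)).
The arc-length element is
    ds = sqrt(289 + (dz/dθ)^2) dθ,
so the Lagrangian is L = sqrt(289 + z'^2).
L depends on z' only, not on z or θ, so ∂L/∂z = 0 and
    ∂L/∂z' = z' / sqrt(289 + z'^2).
The Euler-Lagrange equation gives
    d/dθ( z' / sqrt(289 + z'^2) ) = 0,
so z' is constant. Integrating once:
    z(θ) = a θ + b,
a helix on the cylinder (a straight line when the cylinder is unrolled). The constants a, b are determined by the endpoint conditions.
With endpoint conditions z(0) = -4 and z(2π) = 10: from z(0) = b we get b = -4, and a·2π + -4 = 10 gives a = 7/π, so
    z(θ) = (7/π) θ − 4.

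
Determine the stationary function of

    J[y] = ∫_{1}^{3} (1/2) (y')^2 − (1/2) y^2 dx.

The Lagrangian is L = (1/2) (y')^2 − (1/2) y^2.
Compute ∂L/∂y = -y, ∂L/∂y' = y'.
The Euler-Lagrange equation d/dx(∂L/∂y') − ∂L/∂y = 0 reduces to
    y'' + y = 0.
Its general solution is
    y(x) = A sin(x) + B cos(x),
with A, B fixed by the endpoint conditions.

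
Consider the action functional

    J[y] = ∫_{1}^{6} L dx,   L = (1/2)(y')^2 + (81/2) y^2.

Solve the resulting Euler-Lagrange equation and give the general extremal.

The Lagrangian is L = (1/2)(y')^2 + (81/2) y^2.
∂L/∂y = 81y.
∂L/∂y' = y'.
The Euler-Lagrange equation d/dx(∂L/∂y') − ∂L/∂y = 0 becomes:
    y'' - 81 y = 0
General solution: y(x) = A e^(9x) + B e^(-9x), where A and B are arbitrary constants fixed by the endpoint conditions.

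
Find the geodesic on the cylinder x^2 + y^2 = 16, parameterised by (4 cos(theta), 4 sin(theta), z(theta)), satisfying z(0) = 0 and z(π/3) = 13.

Parameterise the cylinder of radius R = 4 as
    r(θ) = (4 cos θ, 4 sin θ, z(θ)).
The arc-length element is
    ds = sqrt(16 + (dz/dθ)^2) dθ,
so the Lagrangian is L = sqrt(16 + z'^2).
L depends on z' only, not on z or θ, so ∂L/∂z = 0 and
    ∂L/∂z' = z' / sqrt(16 + z'^2).
The Euler-Lagrange equation gives
    d/dθ( z' / sqrt(16 + z'^2) ) = 0,
so z' is constant. Integrating once:
    z(θ) = a θ + b,
a helix on the cylinder (a straight line when the cylinder is unrolled). The constants a, b are determined by the endpoint conditions.
With endpoint conditions z(0) = 0 and z(π/3) = 13: from z(0) = b we get b = 0, and a·π/3 + 0 = 13 gives a = 39/π, so
    z(θ) = (39/π) θ.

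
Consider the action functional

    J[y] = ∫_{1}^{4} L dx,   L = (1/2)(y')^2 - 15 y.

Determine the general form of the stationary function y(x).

The Lagrangian is L = (1/2)(y')^2 - 15 y.
∂L/∂y = -15.
∂L/∂y' = y'.
The Euler-Lagrange equation d/dx(∂L/∂y') − ∂L/∂y = 0 becomes:
    y'' + 15 = 0
General solution: y(x) = -(15/2) x^2 + A x + B, where A and B are arbitrary constants fixed by the endpoint conditions.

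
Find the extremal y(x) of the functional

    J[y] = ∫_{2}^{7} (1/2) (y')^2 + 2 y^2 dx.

The Lagrangian is L = (1/2) (y')^2 + 2 y^2.
Compute ∂L/∂y = 4y, ∂L/∂y' = y'.
The Euler-Lagrange equation d/dx(∂L/∂y') − ∂L/∂y = 0 reduces to
    y'' − 4 y = 0.
Its general solution is
    y(x) = A e^(2x) + B e^(−2x),
with A, B fixed by the endpoint conditions.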